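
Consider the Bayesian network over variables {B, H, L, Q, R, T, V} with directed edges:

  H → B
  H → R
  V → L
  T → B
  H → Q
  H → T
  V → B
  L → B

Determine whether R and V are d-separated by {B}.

We examine all 4 paths between R and V:
  1. R ← H → B ← V — H:fork[open]; B:collider[open] ⇒ active
  2. R ← H → B ← L ← V — H:fork[open]; B:collider[open]; L:chain[open] ⇒ active
  3. R ← H → T → B ← V — H:fork[open]; T:chain[open]; B:collider[open] ⇒ active
  4. R ← H → T → B ← L ← V — H:fork[open]; T:chain[open]; B:collider[open]; L:chain[open] ⇒ active
At least one path is unblocked, so d-separation fails.

No — R and V are not d-separated given {B}.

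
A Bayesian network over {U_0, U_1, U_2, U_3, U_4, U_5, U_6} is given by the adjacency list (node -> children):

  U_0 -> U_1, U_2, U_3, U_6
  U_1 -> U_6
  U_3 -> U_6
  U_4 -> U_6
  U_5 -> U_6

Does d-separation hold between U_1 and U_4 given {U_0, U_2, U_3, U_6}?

3 paths connect U_1 and U_4; each must be blocked for d-separation to hold:
Path 1: U_1 ← U_0 → U_3 → U_6 ← U_4
  U_0 is a fork here and U_0 is conditioned on, so the path is blocked at U_0.
Path 2: U_1 ← U_0 → U_6 ← U_4
  U_0 is a fork here and U_0 is conditioned on, so the path is blocked at U_0.
Path 3: U_1 → U_6 ← U_4
  U_6 is a collider and U_6 is conditioned on, which opens it — no node blocks this path, so it is active.
Because an active path exists, U_1 and U_4 are not d-separated.

No — U_1 and U_4 are not d-separated given {U_0, U_2, U_3, U_6}.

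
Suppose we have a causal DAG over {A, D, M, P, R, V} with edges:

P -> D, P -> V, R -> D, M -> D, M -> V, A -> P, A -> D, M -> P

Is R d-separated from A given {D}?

No — R and A are not d-separated given {D}.

4 paths connect R and A; each must be blocked for d-separation to hold:
Path 1: R → D ← A
  D is a collider and D is conditioned on, which opens it — no node blocks this path, so it is active.
Path 2: R → D ← P ← A
  D is a collider and D is conditioned on, which opens it; P is a chain and P is not conditioned on — no node blocks this path, so it is active.
Path 3: R → D ← M → V ← P ← A
  V is a collider here and neither V nor any of its descendants is conditioned on, so the collider stays closed — the path is blocked at V.
Path 4: R → D ← M → P ← A
  D is a collider and D is conditioned on, which opens it; M is a fork and M is not conditioned on; P is a collider and its descendant D is conditioned on, which opens it — no node blocks this path, so it is active.
Because an active path exists, R and A are not d-separated.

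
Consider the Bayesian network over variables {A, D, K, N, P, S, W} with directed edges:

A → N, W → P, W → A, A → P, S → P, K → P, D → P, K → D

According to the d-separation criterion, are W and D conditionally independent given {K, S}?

Yes

Enumerating the 4 paths from W to D and testing each for blocking by {K, S}:
Path 1: W → A → P ← K → D
  P is a collider here and neither P nor any of its descendants is conditioned on, so the collider stays closed — the path is blocked at P.
Path 2: W → A → P ← D
  P is a collider here and neither P nor any of its descendants is conditioned on, so the collider stays closed — the path is blocked at P.
Path 3: W → P ← K → D
  P is a collider here and neither P nor any of its descendants is conditioned on, so the collider stays closed — the path is blocked at P.
Path 4: W → P ← D
  P is a collider here and neither P nor any of its descendants is conditioned on, so the collider stays closed — the path is blocked at P.
Every path is blocked, so W and D are d-separated given {K, S}.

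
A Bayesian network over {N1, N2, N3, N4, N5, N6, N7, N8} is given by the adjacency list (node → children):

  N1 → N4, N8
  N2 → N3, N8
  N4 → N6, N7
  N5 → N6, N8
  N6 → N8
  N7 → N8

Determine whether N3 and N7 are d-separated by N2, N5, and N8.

We examine all 4 paths between N3 and N7:
Path 1: N3 ← N2 → N8 ← N7
  N2 is a fork here and N2 is conditioned on, so the path is blocked at N2.
Path 2: N3 ← N2 → N8 ← N5 → N6 ← N4 → N7
  N2 is a fork here and N2 is conditioned on, so the path is blocked at N2.
Path 3: N3 ← N2 → N8 ← N1 → N4 → N7
  N2 is a fork here and N2 is conditioned on, so the path is blocked at N2.
Path 4: N3 ← N2 → N8 ← N6 ← N4 → N7
  N2 is a fork here and N2 is conditioned on, so the path is blocked at N2.
All paths are blocked; N3 ⊥ N7 | {N2, N5, N8} holds.

Yes — N3 and N7 are d-separated given {N2, N5, N8}.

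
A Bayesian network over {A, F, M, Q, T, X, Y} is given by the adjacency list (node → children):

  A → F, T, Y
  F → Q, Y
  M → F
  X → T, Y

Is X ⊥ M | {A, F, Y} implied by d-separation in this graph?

Yes

4 paths connect X and M; each must be blocked for d-separation to hold:
  1. X → Y ← A → F ← M — Y:collider[open]; A:fork[blocks]; F:collider[open] ⇒ blocked
  2. X → Y ← F ← M — Y:collider[open]; F:chain[blocks] ⇒ blocked
  3. X → T ← A → Y ← F ← M — T:collider[blocks]; A:fork[blocks]; Y:collider[open]; F:chain[blocks] ⇒ blocked
  4. X → T ← A → F ← M — T:collider[blocks]; A:fork[blocks]; F:collider[open] ⇒ blocked
Since every path is blocked, d-separation holds.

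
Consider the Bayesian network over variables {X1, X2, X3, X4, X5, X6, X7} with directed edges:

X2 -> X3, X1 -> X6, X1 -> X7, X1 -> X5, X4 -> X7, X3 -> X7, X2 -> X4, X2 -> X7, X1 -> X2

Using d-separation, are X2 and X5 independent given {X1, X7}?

Yes — X2 and X5 are d-separated given {X1, X7}.

There are 4 undirected paths between X2 and X5; checking each against the conditioning set {X1, X7}:
Path 1: X2 → X3 → X7 ← X1 → X5
  X1 is a fork here and X1 is conditioned on, so the path is blocked at X1.
Path 2: X2 → X7 ← X1 → X5
  X1 is a fork here and X1 is conditioned on, so the path is blocked at X1.
Path 3: X2 → X4 → X7 ← X1 → X5
  X1 is a fork here and X1 is conditioned on, so the path is blocked at X1.
Path 4: X2 ← X1 → X5
  X1 is a fork here and X1 is conditioned on, so the path is blocked at X1.
Since every path is blocked, d-separation holds.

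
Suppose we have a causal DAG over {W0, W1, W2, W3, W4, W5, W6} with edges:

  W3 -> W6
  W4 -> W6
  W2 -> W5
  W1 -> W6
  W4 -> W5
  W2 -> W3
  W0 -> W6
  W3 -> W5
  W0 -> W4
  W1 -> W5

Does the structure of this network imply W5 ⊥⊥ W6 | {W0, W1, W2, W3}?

No

Enumerating the 5 paths from W5 to W6 and testing each for blocking by {W0, W1, W2, W3}:
  1. W5 ← W3 → W6 — W3:fork[blocks] ⇒ blocked
  2. W5 ← W1 → W6 — W1:fork[blocks] ⇒ blocked
  3. W5 ← W4 ← W0 → W6 — W4:chain[open]; W0:fork[blocks] ⇒ blocked
  4. W5 ← W4 → W6 — W4:fork[open] ⇒ active
  5. W5 ← W2 → W3 → W6 — W2:fork[blocks]; W3:chain[blocks] ⇒ blocked
Since the path W5 ← W4 → W6 is active, W5 and W6 are not d-separated given {W0, W1, W2, W3}.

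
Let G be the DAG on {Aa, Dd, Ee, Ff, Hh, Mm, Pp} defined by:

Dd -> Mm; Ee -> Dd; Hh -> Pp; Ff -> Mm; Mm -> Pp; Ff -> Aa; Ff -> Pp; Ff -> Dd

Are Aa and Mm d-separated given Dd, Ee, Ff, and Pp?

There are 3 undirected paths between Aa and Mm; checking each against the conditioning set {Dd, Ee, Ff, Pp}:
  1. Aa ← Ff → Dd → Mm — Ff:fork[blocks]; Dd:chain[blocks] ⇒ blocked
  2. Aa ← Ff → Pp ← Mm — Ff:fork[blocks]; Pp:collider[open] ⇒ blocked
  3. Aa ← Ff → Mm — Ff:fork[blocks] ⇒ blocked
Since every path is blocked, d-separation holds.

Yes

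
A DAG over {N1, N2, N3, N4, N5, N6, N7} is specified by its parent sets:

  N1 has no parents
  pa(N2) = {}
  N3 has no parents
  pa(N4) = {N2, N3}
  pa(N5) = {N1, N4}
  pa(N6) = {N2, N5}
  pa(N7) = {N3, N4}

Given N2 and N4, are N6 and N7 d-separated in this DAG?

Yes

We examine all 4 paths between N6 and N7:
Path 1: N6 ← N5 ← N4 → N7
  N4 is a fork here and N4 is conditioned on, so the path is blocked at N4.
Path 2: N6 ← N5 ← N4 ← N3 → N7
  N4 is a chain here and N4 is conditioned on, so the path is blocked at N4.
Path 3: N6 ← N2 → N4 → N7
  N2 is a fork here and N2 is conditioned on, so the path is blocked at N2.
Path 4: N6 ← N2 → N4 ← N3 → N7
  N2 is a fork here and N2 is conditioned on, so the path is blocked at N2.
All paths are blocked; N6 ⊥ N7 | {N2, N4} holds.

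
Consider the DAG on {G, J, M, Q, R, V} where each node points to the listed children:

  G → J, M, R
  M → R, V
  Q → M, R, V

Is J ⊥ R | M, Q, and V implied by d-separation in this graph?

There are 4 undirected paths between J and R; checking each against the conditioning set {M, Q, V}:
  1. J ← G → M → V ← Q → R — G:fork[open]; M:chain[blocks]; V:collider[open]; Q:fork[blocks] ⇒ blocked
  2. J ← G → M → R — G:fork[open]; M:chain[blocks] ⇒ blocked
  3. J ← G → M ← Q → R — G:fork[open]; M:collider[open]; Q:fork[blocks] ⇒ blocked
  4. J ← G → R — G:fork[open] ⇒ active
Because an active path exists, J and R are not d-separated.

No — J and R are not d-separated given {M, Q, V}.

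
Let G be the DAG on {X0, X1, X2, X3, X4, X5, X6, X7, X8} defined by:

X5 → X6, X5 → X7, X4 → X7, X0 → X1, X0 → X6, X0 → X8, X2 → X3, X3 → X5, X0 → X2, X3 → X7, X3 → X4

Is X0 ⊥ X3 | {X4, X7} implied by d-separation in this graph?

No — X0 and X3 are not d-separated given {X4, X7}.

We examine all 4 paths between X0 and X3:
Path 1: X0 → X6 ← X5 ← X3
  X6 is a collider here and neither X6 nor any of its descendants is conditioned on, so the collider stays closed — the path is blocked at X6.
Path 2: X0 → X6 ← X5 → X7 ← X4 ← X3
  X6 is a collider here and neither X6 nor any of its descendants is conditioned on, so the collider stays closed — the path is blocked at X6.
Path 3: X0 → X6 ← X5 → X7 ← X3
  X6 is a collider here and neither X6 nor any of its descendants is conditioned on, so the collider stays closed — the path is blocked at X6.
Path 4: X0 → X2 → X3
  X2 is a chain and X2 is not conditioned on — no node blocks this path, so it is active.
Because an active path exists, X0 and X3 are not d-separated.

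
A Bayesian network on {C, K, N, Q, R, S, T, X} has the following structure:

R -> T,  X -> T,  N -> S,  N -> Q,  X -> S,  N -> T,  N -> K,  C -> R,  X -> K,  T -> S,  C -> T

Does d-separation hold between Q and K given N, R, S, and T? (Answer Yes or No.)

Yes

There are 5 undirected paths between Q and K; checking each against the conditioning set {N, R, S, T}:
Path 1: Q ← N → T ← X → K
  N is a fork here and N is conditioned on, so the path is blocked at N.
Path 2: Q ← N → T → S ← X → K
  N is a fork here and N is conditioned on, so the path is blocked at N.
Path 3: Q ← N → S ← T ← X → K
  N is a fork here and N is conditioned on, so the path is blocked at N.
Path 4: Q ← N → S ← X → K
  N is a fork here and N is conditioned on, so the path is blocked at N.
Path 5: Q ← N → K
  N is a fork here and N is conditioned on, so the path is blocked at N.
Every path is blocked, so Q and K are d-separated given {N, R, S, T}.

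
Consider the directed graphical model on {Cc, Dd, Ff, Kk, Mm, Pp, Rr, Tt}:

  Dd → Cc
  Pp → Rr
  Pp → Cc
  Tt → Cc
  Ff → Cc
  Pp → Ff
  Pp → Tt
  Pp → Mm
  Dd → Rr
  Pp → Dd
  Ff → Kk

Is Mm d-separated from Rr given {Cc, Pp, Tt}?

Yes

5 paths connect Mm and Rr; each must be blocked for d-separation to hold:
  1. Mm ← Pp → Dd → Rr — Pp:fork[blocks]; Dd:chain[open] ⇒ blocked
  2. Mm ← Pp → Rr — Pp:fork[blocks] ⇒ blocked
  3. Mm ← Pp → Cc ← Dd → Rr — Pp:fork[blocks]; Cc:collider[open]; Dd:fork[open] ⇒ blocked
  4. Mm ← Pp → Tt → Cc ← Dd → Rr — Pp:fork[blocks]; Tt:chain[blocks]; Cc:collider[open]; Dd:fork[open] ⇒ blocked
  5. Mm ← Pp → Ff → Cc ← Dd → Rr — Pp:fork[blocks]; Ff:chain[open]; Cc:collider[open]; Dd:fork[open] ⇒ blocked
Since every path is blocked, d-separation holds.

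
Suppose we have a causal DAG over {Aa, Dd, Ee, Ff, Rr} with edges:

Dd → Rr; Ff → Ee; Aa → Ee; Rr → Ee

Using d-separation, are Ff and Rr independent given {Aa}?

Yes

The only undirected path from Ff to Rr is:
Path 1: Ff → Ee ← Rr
  Ee is a collider here and neither Ee nor any of its descendants is conditioned on, so the collider stays closed — the path is blocked at Ee.
All paths are blocked; Ff ⊥ Rr | {Aa} holds.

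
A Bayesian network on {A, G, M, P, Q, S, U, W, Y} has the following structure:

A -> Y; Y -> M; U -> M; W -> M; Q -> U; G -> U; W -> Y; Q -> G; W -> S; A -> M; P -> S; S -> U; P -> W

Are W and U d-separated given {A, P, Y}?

No — W and U are not d-separated given {A, P, Y}.

Enumerating the 5 paths from W to U and testing each for blocking by {A, P, Y}:
  1. W → Y ← A → M ← U — Y:collider[open]; A:fork[blocks]; M:collider[blocks] ⇒ blocked
  2. W → Y → M ← U — Y:chain[blocks]; M:collider[blocks] ⇒ blocked
  3. W → S → U — S:chain[open] ⇒ active
  4. W ← P → S → U — P:fork[blocks]; S:chain[open] ⇒ blocked
  5. W → M ← U — M:collider[blocks] ⇒ blocked
At least one path is unblocked, so d-separation fails.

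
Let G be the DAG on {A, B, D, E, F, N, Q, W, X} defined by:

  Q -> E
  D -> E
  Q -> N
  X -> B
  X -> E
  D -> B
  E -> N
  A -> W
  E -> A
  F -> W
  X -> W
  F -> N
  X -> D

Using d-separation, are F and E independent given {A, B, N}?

We examine all 6 paths between F and E:
Path 1: F → N ← Q → E
  N is a collider and N is conditioned on, which opens it; Q is a fork and Q is not conditioned on — no node blocks this path, so it is active.
Path 2: F → N ← E
  N is a collider and N is conditioned on, which opens it — no node blocks this path, so it is active.
Path 3: F → W ← X → E
  W is a collider here and neither W nor any of its descendants is conditioned on, so the collider stays closed — the path is blocked at W.
Path 4: F → W ← X → B ← D → E
  W is a collider here and neither W nor any of its descendants is conditioned on, so the collider stays closed — the path is blocked at W.
Path 5: F → W ← X → D → E
  W is a collider here and neither W nor any of its descendants is conditioned on, so the collider stays closed — the path is blocked at W.
Path 6: F → W ← A ← E
  W is a collider here and neither W nor any of its descendants is conditioned on, so the collider stays closed — the path is blocked at W.
Since the path F → N ← Q → E is active, F and E are not d-separated given {A, B, N}.

No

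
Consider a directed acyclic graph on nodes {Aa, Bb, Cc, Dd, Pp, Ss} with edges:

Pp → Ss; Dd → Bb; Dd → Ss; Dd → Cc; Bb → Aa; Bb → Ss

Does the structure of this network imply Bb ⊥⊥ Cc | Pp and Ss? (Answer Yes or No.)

There are 2 undirected paths between Bb and Cc; checking each against the conditioning set {Pp, Ss}:
Path 1: Bb → Ss ← Dd → Cc
  Ss is a collider and Ss is conditioned on, which opens it; Dd is a fork and Dd is not conditioned on — no node blocks this path, so it is active.
Path 2: Bb ← Dd → Cc
  Dd is a fork and Dd is not conditioned on — no node blocks this path, so it is active.
Since the path Bb → Ss ← Dd → Cc is active, Bb and Cc are not d-separated given {Pp, Ss}.

No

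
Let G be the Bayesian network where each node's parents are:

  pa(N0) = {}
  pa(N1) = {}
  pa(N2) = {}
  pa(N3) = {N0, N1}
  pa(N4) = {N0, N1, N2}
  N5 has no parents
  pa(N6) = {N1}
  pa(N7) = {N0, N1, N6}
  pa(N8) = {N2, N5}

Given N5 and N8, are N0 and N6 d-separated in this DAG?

Yes

6 paths connect N0 and N6; each must be blocked for d-separation to hold:
Path 1: N0 → N7 ← N6
  N7 is a collider here and neither N7 nor any of its descendants is conditioned on, so the collider stays closed — the path is blocked at N7.
Path 2: N0 → N7 ← N1 → N6
  N7 is a collider here and neither N7 nor any of its descendants is conditioned on, so the collider stays closed — the path is blocked at N7.
Path 3: N0 → N3 ← N1 → N6
  N3 is a collider here and neither N3 nor any of its descendants is conditioned on, so the collider stays closed — the path is blocked at N3.
Path 4: N0 → N3 ← N1 → N7 ← N6
  N3 is a collider here and neither N3 nor any of its descendants is conditioned on, so the collider stays closed — the path is blocked at N3.
Path 5: N0 → N4 ← N1 → N6
  N4 is a collider here and neither N4 nor any of its descendants is conditioned on, so the collider stays closed — the path is blocked at N4.
Path 6: N0 → N4 ← N1 → N7 ← N6
  N4 is a collider here and neither N4 nor any of its descendants is conditioned on, so the collider stays closed — the path is blocked at N4.
All paths are blocked; N0 ⊥ N6 | {N5, N8} holds.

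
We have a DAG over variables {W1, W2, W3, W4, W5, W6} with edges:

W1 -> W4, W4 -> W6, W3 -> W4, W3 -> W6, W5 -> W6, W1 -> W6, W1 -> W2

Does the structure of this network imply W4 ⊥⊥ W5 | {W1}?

Yes

3 paths connect W4 and W5; each must be blocked for d-separation to hold:
Path 1: W4 ← W3 → W6 ← W5
  W6 is a collider here and neither W6 nor any of its descendants is conditioned on, so the collider stays closed — the path is blocked at W6.
Path 2: W4 → W6 ← W5
  W6 is a collider here and neither W6 nor any of its descendants is conditioned on, so the collider stays closed — the path is blocked at W6.
Path 3: W4 ← W1 → W6 ← W5
  W1 is a fork here and W1 is conditioned on, so the path is blocked at W1.
All paths are blocked; W4 ⊥ W5 | {W1} holds.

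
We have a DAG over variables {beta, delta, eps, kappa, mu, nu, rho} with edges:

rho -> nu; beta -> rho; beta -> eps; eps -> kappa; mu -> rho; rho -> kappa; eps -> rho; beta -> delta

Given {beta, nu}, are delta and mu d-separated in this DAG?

Yes

We examine all 3 paths between delta and mu:
Path 1: delta ← beta → rho ← mu
  beta is a fork here and beta is conditioned on, so the path is blocked at beta.
Path 2: delta ← beta → eps → rho ← mu
  beta is a fork here and beta is conditioned on, so the path is blocked at beta.
Path 3: delta ← beta → eps → kappa ← rho ← mu
  beta is a fork here and beta is conditioned on, so the path is blocked at beta.
Every path is blocked, so delta and mu are d-separated given {beta, nu}.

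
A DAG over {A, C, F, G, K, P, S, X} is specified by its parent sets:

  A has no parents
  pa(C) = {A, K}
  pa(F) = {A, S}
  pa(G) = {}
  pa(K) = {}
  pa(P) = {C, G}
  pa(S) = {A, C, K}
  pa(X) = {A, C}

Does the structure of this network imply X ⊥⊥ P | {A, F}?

No — X and P are not d-separated given {A, F}.

We examine all 6 paths between X and P:
Path 1: X ← C → P
  C is a fork and C is not conditioned on — no node blocks this path, so it is active.
Path 2: X ← A → S ← K → C → P
  A is a fork here and A is conditioned on, so the path is blocked at A.
Path 3: X ← A → S ← C → P
  A is a fork here and A is conditioned on, so the path is blocked at A.
Path 4: X ← A → F ← S ← K → C → P
  A is a fork here and A is conditioned on, so the path is blocked at A.
Path 5: X ← A → F ← S ← C → P
  A is a fork here and A is conditioned on, so the path is blocked at A.
Path 6: X ← A → C → P
  A is a fork here and A is conditioned on, so the path is blocked at A.
Since the path X ← C → P is active, X and P are not d-separated given {A, F}.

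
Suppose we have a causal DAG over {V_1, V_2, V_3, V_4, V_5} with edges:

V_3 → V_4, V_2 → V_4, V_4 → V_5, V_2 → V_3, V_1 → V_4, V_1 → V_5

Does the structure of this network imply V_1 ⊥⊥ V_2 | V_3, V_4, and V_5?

4 paths connect V_1 and V_2; each must be blocked for d-separation to hold:
  1. V_1 → V_5 ← V_4 ← V_2 — V_5:collider[open]; V_4:chain[blocks] ⇒ blocked
  2. V_1 → V_5 ← V_4 ← V_3 ← V_2 — V_5:collider[open]; V_4:chain[blocks]; V_3:chain[blocks] ⇒ blocked
  3. V_1 → V_4 ← V_2 — V_4:collider[open] ⇒ active
  4. V_1 → V_4 ← V_3 ← V_2 — V_4:collider[open]; V_3:chain[blocks] ⇒ blocked
At least one path is unblocked, so d-separation fails.

No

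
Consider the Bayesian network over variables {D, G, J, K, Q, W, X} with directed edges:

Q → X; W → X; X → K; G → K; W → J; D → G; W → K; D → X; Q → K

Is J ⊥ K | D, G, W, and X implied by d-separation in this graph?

Yes

Enumerating the 4 paths from J to K and testing each for blocking by {D, G, W, X}:
Path 1: J ← W → X ← D → G → K
  W is a fork here and W is conditioned on, so the path is blocked at W.
Path 2: J ← W → X ← Q → K
  W is a fork here and W is conditioned on, so the path is blocked at W.
Path 3: J ← W → X → K
  W is a fork here and W is conditioned on, so the path is blocked at W.
Path 4: J ← W → K
  W is a fork here and W is conditioned on, so the path is blocked at W.
All paths are blocked; J ⊥ K | {D, G, W, X} holds.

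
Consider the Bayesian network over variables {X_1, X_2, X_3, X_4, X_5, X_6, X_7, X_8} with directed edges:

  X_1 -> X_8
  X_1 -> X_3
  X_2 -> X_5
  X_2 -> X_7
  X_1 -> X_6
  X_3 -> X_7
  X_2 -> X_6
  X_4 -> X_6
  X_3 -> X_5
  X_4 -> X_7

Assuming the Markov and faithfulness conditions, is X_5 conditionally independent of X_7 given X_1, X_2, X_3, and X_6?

Yes

We examine all 6 paths between X_5 and X_7:
Path 1: X_5 ← X_3 → X_7
  X_3 is a fork here and X_3 is conditioned on, so the path is blocked at X_3.
Path 2: X_5 ← X_3 ← X_1 → X_6 ← X_4 → X_7
  X_3 is a chain here and X_3 is conditioned on, so the path is blocked at X_3.
Path 3: X_5 ← X_3 ← X_1 → X_6 ← X_2 → X_7
  X_3 is a chain here and X_3 is conditioned on, so the path is blocked at X_3.
Path 4: X_5 ← X_2 → X_6 ← X_1 → X_3 → X_7
  X_2 is a fork here and X_2 is conditioned on, so the path is blocked at X_2.
Path 5: X_5 ← X_2 → X_6 ← X_4 → X_7
  X_2 is a fork here and X_2 is conditioned on, so the path is blocked at X_2.
Path 6: X_5 ← X_2 → X_7
  X_2 is a fork here and X_2 is conditioned on, so the path is blocked at X_2.
Since every path is blocked, d-separation holds.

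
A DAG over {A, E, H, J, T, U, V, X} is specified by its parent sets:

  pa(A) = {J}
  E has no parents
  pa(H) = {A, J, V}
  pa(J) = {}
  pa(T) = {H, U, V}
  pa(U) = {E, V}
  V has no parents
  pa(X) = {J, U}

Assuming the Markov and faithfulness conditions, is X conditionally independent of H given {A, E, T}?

We examine all 6 paths between X and H:
  1. X ← U → T ← H — U:fork[open]; T:collider[open] ⇒ active
  2. X ← U → T ← V → H — U:fork[open]; T:collider[open]; V:fork[open] ⇒ active
  3. X ← U ← V → T ← H — U:chain[open]; V:fork[open]; T:collider[open] ⇒ active
  4. X ← U ← V → H — U:chain[open]; V:fork[open] ⇒ active
  5. X ← J → A → H — J:fork[open]; A:chain[blocks] ⇒ blocked
  6. X ← J → H — J:fork[open] ⇒ active
Because an active path exists, X and H are not d-separated.

No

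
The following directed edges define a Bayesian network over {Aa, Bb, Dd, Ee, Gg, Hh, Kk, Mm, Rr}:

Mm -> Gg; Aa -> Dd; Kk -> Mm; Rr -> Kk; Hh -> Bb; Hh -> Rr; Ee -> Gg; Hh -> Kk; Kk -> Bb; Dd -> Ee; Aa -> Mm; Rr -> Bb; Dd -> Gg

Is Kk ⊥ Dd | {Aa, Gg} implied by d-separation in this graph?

We examine all 3 paths between Kk and Dd:
  1. Kk → Mm → Gg ← Ee ← Dd — Mm:chain[open]; Gg:collider[open]; Ee:chain[open] ⇒ active
  2. Kk → Mm → Gg ← Dd — Mm:chain[open]; Gg:collider[open] ⇒ active
  3. Kk → Mm ← Aa → Dd — Mm:collider[open]; Aa:fork[blocks] ⇒ blocked
Because an active path exists, Kk and Dd are not d-separated.

No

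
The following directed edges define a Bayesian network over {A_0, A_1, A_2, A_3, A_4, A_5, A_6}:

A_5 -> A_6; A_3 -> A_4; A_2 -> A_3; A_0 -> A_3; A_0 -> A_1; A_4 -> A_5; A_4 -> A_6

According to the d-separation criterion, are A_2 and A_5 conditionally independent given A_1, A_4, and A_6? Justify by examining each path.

Yes

There are 2 undirected paths between A_2 and A_5; checking each against the conditioning set {A_1, A_4, A_6}:
Path 1: A_2 → A_3 → A_4 → A_6 ← A_5
  A_4 is a chain here and A_4 is conditioned on, so the path is blocked at A_4.
Path 2: A_2 → A_3 → A_4 → A_5
  A_4 is a chain here and A_4 is conditioned on, so the path is blocked at A_4.
All paths are blocked; A_2 ⊥ A_5 | {A_1, A_4, A_6} holds.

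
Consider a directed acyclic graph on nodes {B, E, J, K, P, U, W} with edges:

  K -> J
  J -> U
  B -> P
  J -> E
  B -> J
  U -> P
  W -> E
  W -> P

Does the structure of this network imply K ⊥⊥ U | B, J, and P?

3 paths connect K and U; each must be blocked for d-separation to hold:
Path 1: K → J → U
  J is a chain here and J is conditioned on, so the path is blocked at J.
Path 2: K → J → E ← W → P ← U
  J is a chain here and J is conditioned on, so the path is blocked at J.
Path 3: K → J ← B → P ← U
  B is a fork here and B is conditioned on, so the path is blocked at B.
Since every path is blocked, d-separation holds.

Yes — K and U are d-separated given {B, J, P}.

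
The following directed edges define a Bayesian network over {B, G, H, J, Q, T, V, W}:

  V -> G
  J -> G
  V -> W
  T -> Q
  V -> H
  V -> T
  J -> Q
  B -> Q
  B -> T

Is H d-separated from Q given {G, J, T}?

No

3 paths connect H and Q; each must be blocked for d-separation to hold:
  1. H ← V → G ← J → Q — V:fork[open]; G:collider[open]; J:fork[blocks] ⇒ blocked
  2. H ← V → T → Q — V:fork[open]; T:chain[blocks] ⇒ blocked
  3. H ← V → T ← B → Q — V:fork[open]; T:collider[open]; B:fork[open] ⇒ active
Since the path H ← V → T ← B → Q is active, H and Q are not d-separated given {G, J, T}.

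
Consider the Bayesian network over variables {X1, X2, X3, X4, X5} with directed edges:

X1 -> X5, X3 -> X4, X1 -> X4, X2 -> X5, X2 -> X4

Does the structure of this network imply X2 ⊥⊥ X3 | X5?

Enumerating the 2 paths from X2 to X3 and testing each for blocking by {X5}:
Path 1: X2 → X4 ← X3
  X4 is a collider here and neither X4 nor any of its descendants is conditioned on, so the collider stays closed — the path is blocked at X4.
Path 2: X2 → X5 ← X1 → X4 ← X3
  X4 is a collider here and neither X4 nor any of its descendants is conditioned on, so the collider stays closed — the path is blocked at X4.
All paths are blocked; X2 ⊥ X3 | {X5} holds.

Yes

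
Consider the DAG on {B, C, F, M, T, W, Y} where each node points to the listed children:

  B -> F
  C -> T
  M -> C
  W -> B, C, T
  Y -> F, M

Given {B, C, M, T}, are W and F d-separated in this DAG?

Yes

3 paths connect W and F; each must be blocked for d-separation to hold:
Path 1: W → T ← C ← M ← Y → F
  C is a chain here and C is conditioned on, so the path is blocked at C.
Path 2: W → C ← M ← Y → F
  M is a chain here and M is conditioned on, so the path is blocked at M.
Path 3: W → B → F
  B is a chain here and B is conditioned on, so the path is blocked at B.
Every path is blocked, so W and F are d-separated given {B, C, M, T}.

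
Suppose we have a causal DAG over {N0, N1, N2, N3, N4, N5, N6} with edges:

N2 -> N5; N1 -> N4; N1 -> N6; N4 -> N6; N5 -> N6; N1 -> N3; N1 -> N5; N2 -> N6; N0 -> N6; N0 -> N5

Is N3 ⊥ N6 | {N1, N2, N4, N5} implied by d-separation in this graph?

We examine all 5 paths between N3 and N6:
Path 1: N3 ← N1 → N4 → N6
  N1 is a fork here and N1 is conditioned on, so the path is blocked at N1.
Path 2: N3 ← N1 → N5 ← N2 → N6
  N1 is a fork here and N1 is conditioned on, so the path is blocked at N1.
Path 3: N3 ← N1 → N5 ← N0 → N6
  N1 is a fork here and N1 is conditioned on, so the path is blocked at N1.
Path 4: N3 ← N1 → N5 → N6
  N1 is a fork here and N1 is conditioned on, so the path is blocked at N1.
Path 5: N3 ← N1 → N6
  N1 is a fork here and N1 is conditioned on, so the path is blocked at N1.
All paths are blocked; N3 ⊥ N6 | {N1, N2, N4, N5} holds.

Yes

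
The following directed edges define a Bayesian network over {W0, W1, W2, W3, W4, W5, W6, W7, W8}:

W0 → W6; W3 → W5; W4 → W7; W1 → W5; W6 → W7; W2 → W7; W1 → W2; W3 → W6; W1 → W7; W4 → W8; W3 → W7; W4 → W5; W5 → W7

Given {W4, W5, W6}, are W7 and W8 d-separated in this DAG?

We examine all 6 paths between W7 and W8:
Path 1: W7 ← W2 ← W1 → W5 ← W4 → W8
  W4 is a fork here and W4 is conditioned on, so the path is blocked at W4.
Path 2: W7 ← W3 → W5 ← W4 → W8
  W4 is a fork here and W4 is conditioned on, so the path is blocked at W4.
Path 3: W7 ← W6 ← W3 → W5 ← W4 → W8
  W6 is a chain here and W6 is conditioned on, so the path is blocked at W6.
Path 4: W7 ← W5 ← W4 → W8
  W5 is a chain here and W5 is conditioned on, so the path is blocked at W5.
Path 5: W7 ← W4 → W8
  W4 is a fork here and W4 is conditioned on, so the path is blocked at W4.
Path 6: W7 ← W1 → W5 ← W4 → W8
  W4 is a fork here and W4 is conditioned on, so the path is blocked at W4.
Since every path is blocked, d-separation holds.

Yes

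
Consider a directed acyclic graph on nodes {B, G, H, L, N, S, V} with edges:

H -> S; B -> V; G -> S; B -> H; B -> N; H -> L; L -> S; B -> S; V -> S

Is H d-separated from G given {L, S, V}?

No

Enumerating the 4 paths from H to G and testing each for blocking by {L, S, V}:
  1. H → S ← G — S:collider[open] ⇒ active
  2. H → L → S ← G — L:chain[blocks]; S:collider[open] ⇒ blocked
  3. H ← B → V → S ← G — B:fork[open]; V:chain[blocks]; S:collider[open] ⇒ blocked
  4. H ← B → S ← G — B:fork[open]; S:collider[open] ⇒ active
Because an active path exists, H and G are not d-separated.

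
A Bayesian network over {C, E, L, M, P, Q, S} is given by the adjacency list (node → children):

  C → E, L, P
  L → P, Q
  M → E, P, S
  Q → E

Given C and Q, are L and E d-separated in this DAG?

5 paths connect L and E; each must be blocked for d-separation to hold:
Path 1: L → P ← C → E
  P is a collider here and neither P nor any of its descendants is conditioned on, so the collider stays closed — the path is blocked at P.
Path 2: L → P ← M → E
  P is a collider here and neither P nor any of its descendants is conditioned on, so the collider stays closed — the path is blocked at P.
Path 3: L ← C → P ← M → E
  C is a fork here and C is conditioned on, so the path is blocked at C.
Path 4: L ← C → E
  C is a fork here and C is conditioned on, so the path is blocked at C.
Path 5: L → Q → E
  Q is a chain here and Q is conditioned on, so the path is blocked at Q.
Since every path is blocked, d-separation holds.

Yes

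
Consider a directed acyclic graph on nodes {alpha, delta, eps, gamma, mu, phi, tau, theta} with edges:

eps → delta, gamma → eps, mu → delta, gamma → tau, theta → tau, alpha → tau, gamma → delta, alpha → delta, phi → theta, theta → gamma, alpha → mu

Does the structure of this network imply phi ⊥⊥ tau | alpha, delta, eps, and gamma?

No

Enumerating the 6 paths from phi to tau and testing each for blocking by {alpha, delta, eps, gamma}:
Path 1: phi → theta → gamma → eps → delta ← mu ← alpha → tau
  gamma is a chain here and gamma is conditioned on, so the path is blocked at gamma.
Path 2: phi → theta → gamma → eps → delta ← alpha → tau
  gamma is a chain here and gamma is conditioned on, so the path is blocked at gamma.
Path 3: phi → theta → gamma → tau
  gamma is a chain here and gamma is conditioned on, so the path is blocked at gamma.
Path 4: phi → theta → gamma → delta ← mu ← alpha → tau
  gamma is a chain here and gamma is conditioned on, so the path is blocked at gamma.
Path 5: phi → theta → gamma → delta ← alpha → tau
  gamma is a chain here and gamma is conditioned on, so the path is blocked at gamma.
Path 6: phi → theta → tau
  theta is a chain and theta is not conditioned on — no node blocks this path, so it is active.
Since the path phi → theta → tau is active, phi and tau are not d-separated given {alpha, delta, eps, gamma}.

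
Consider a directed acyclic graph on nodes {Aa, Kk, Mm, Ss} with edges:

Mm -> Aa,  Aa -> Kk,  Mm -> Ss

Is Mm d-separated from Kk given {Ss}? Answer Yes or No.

There is one path between Mm and Kk:
  1. Mm → Aa → Kk — Aa:chain[open] ⇒ active
Since the path Mm → Aa → Kk is active, Mm and Kk are not d-separated given {Ss}.

No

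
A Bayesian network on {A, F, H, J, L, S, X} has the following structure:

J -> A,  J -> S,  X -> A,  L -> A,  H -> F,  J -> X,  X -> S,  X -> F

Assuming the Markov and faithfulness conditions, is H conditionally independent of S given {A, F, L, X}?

Yes — H and S are d-separated given {A, F, L, X}.

Enumerating the 3 paths from H to S and testing each for blocking by {A, F, L, X}:
Path 1: H → F ← X ← J → S
  X is a chain here and X is conditioned on, so the path is blocked at X.
Path 2: H → F ← X → S
  X is a fork here and X is conditioned on, so the path is blocked at X.
Path 3: H → F ← X → A ← J → S
  X is a fork here and X is conditioned on, so the path is blocked at X.
All paths are blocked; H ⊥ S | {A, F, L, X} holds.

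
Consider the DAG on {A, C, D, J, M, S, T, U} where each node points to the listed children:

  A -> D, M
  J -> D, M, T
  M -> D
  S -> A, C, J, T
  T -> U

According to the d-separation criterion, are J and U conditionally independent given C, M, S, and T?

Yes — J and U are d-separated given {C, M, S, T}.

6 paths connect J and U; each must be blocked for d-separation to hold:
  1. J → T → U — T:chain[blocks] ⇒ blocked
  2. J → D ← A ← S → T → U — D:collider[blocks]; A:chain[open]; S:fork[blocks]; T:chain[blocks] ⇒ blocked
  3. J → D ← M ← A ← S → T → U — D:collider[blocks]; M:chain[blocks]; A:chain[open]; S:fork[blocks]; T:chain[blocks] ⇒ blocked
  4. J → M ← A ← S → T → U — M:collider[open]; A:chain[open]; S:fork[blocks]; T:chain[blocks] ⇒ blocked
  5. J → M → D ← A ← S → T → U — M:chain[blocks]; D:collider[blocks]; A:chain[open]; S:fork[blocks]; T:chain[blocks] ⇒ blocked
  6. J ← S → T → U — S:fork[blocks]; T:chain[blocks] ⇒ blocked
All paths are blocked; J ⊥ U | {C, M, S, T} holds.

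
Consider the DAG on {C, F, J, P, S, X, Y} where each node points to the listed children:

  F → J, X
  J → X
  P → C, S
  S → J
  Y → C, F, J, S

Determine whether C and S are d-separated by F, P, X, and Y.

Yes

We examine all 5 paths between C and S:
  1. C ← P → S — P:fork[blocks] ⇒ blocked
  2. C ← Y → F → J ← S — Y:fork[blocks]; F:chain[blocks]; J:collider[open] ⇒ blocked
  3. C ← Y → F → X ← J ← S — Y:fork[blocks]; F:chain[blocks]; X:collider[open]; J:chain[open] ⇒ blocked
  4. C ← Y → J ← S — Y:fork[blocks]; J:collider[open] ⇒ blocked
  5. C ← Y → S — Y:fork[blocks] ⇒ blocked
All paths are blocked; C ⊥ S | {F, P, X, Y} holds.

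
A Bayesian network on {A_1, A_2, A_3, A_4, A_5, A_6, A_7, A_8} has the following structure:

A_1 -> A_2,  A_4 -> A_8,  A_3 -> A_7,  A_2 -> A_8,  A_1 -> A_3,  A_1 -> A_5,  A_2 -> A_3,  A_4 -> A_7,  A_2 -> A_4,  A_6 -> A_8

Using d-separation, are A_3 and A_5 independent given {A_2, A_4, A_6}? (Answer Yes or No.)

No — A_3 and A_5 are not d-separated given {A_2, A_4, A_6}.

There are 4 undirected paths between A_3 and A_5; checking each against the conditioning set {A_2, A_4, A_6}:
  1. A_3 ← A_2 ← A_1 → A_5 — A_2:chain[blocks]; A_1:fork[open] ⇒ blocked
  2. A_3 ← A_1 → A_5 — A_1:fork[open] ⇒ active
  3. A_3 → A_7 ← A_4 ← A_2 ← A_1 → A_5 — A_7:collider[blocks]; A_4:chain[blocks]; A_2:chain[blocks]; A_1:fork[open] ⇒ blocked
  4. A_3 → A_7 ← A_4 → A_8 ← A_2 ← A_1 → A_5 — A_7:collider[blocks]; A_4:fork[blocks]; A_8:collider[blocks]; A_2:chain[blocks]; A_1:fork[open] ⇒ blocked
At least one path is unblocked, so d-separation fails.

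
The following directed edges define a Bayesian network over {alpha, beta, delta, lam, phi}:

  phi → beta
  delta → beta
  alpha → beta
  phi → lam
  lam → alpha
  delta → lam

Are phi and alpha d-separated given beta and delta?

No — phi and alpha are not d-separated given {beta, delta}.

We examine all 4 paths between phi and alpha:
Path 1: phi → beta ← alpha
  beta is a collider and beta is conditioned on, which opens it — no node blocks this path, so it is active.
Path 2: phi → beta ← delta → lam → alpha
  delta is a fork here and delta is conditioned on, so the path is blocked at delta.
Path 3: phi → lam → alpha
  lam is a chain and lam is not conditioned on — no node blocks this path, so it is active.
Path 4: phi → lam ← delta → beta ← alpha
  delta is a fork here and delta is conditioned on, so the path is blocked at delta.
At least one path is unblocked, so d-separation fails.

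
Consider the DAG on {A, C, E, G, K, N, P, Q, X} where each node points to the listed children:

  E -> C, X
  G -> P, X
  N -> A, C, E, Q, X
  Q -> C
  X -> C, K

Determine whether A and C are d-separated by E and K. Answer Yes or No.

There are 6 undirected paths between A and C; checking each against the conditioning set {E, K}:
Path 1: A ← N → E → X → C
  E is a chain here and E is conditioned on, so the path is blocked at E.
Path 2: A ← N → E → C
  E is a chain here and E is conditioned on, so the path is blocked at E.
Path 3: A ← N → X ← E → C
  E is a fork here and E is conditioned on, so the path is blocked at E.
Path 4: A ← N → X → C
  N is a fork and N is not conditioned on; X is a chain and X is not conditioned on — no node blocks this path, so it is active.
Path 5: A ← N → C
  N is a fork and N is not conditioned on — no node blocks this path, so it is active.
Path 6: A ← N → Q → C
  N is a fork and N is not conditioned on; Q is a chain and Q is not conditioned on — no node blocks this path, so it is active.
Since the path A ← N → X → C is active, A and C are not d-separated given {E, K}.

No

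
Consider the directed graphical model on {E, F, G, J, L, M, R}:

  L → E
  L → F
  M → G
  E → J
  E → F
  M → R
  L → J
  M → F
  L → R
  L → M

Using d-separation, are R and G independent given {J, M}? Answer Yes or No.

5 paths connect R and G; each must be blocked for d-separation to hold:
  1. R ← M → G — M:fork[blocks] ⇒ blocked
  2. R ← L → F ← M → G — L:fork[open]; F:collider[blocks]; M:fork[blocks] ⇒ blocked
  3. R ← L → M → G — L:fork[open]; M:chain[blocks] ⇒ blocked
  4. R ← L → J ← E → F ← M → G — L:fork[open]; J:collider[open]; E:fork[open]; F:collider[blocks]; M:fork[blocks] ⇒ blocked
  5. R ← L → E → F ← M → G — L:fork[open]; E:chain[open]; F:collider[blocks]; M:fork[blocks] ⇒ blocked
All paths are blocked; R ⊥ G | {J, M} holds.

Yes — R and G are d-separated given {J, M}.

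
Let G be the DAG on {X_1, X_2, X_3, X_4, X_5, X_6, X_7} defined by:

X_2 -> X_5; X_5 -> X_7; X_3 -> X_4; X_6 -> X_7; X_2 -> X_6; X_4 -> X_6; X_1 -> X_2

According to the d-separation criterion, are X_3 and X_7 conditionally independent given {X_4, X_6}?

Yes — X_3 and X_7 are d-separated given {X_4, X_6}.

Enumerating the 2 paths from X_3 to X_7 and testing each for blocking by {X_4, X_6}:
Path 1: X_3 → X_4 → X_6 ← X_2 → X_5 → X_7
  X_4 is a chain here and X_4 is conditioned on, so the path is blocked at X_4.
Path 2: X_3 → X_4 → X_6 → X_7
  X_4 is a chain here and X_4 is conditioned on, so the path is blocked at X_4.
Since every path is blocked, d-separation holds.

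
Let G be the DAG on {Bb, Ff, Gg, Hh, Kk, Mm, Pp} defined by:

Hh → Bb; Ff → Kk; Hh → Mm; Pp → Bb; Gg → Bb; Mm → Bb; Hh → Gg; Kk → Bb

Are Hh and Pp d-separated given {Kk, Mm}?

Yes

Enumerating the 3 paths from Hh to Pp and testing each for blocking by {Kk, Mm}:
Path 1: Hh → Gg → Bb ← Pp
  Bb is a collider here and neither Bb nor any of its descendants is conditioned on, so the collider stays closed — the path is blocked at Bb.
Path 2: Hh → Bb ← Pp
  Bb is a collider here and neither Bb nor any of its descendants is conditioned on, so the collider stays closed — the path is blocked at Bb.
Path 3: Hh → Mm → Bb ← Pp
  Mm is a chain here and Mm is conditioned on, so the path is blocked at Mm.
All paths are blocked; Hh ⊥ Pp | {Kk, Mm} holds.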